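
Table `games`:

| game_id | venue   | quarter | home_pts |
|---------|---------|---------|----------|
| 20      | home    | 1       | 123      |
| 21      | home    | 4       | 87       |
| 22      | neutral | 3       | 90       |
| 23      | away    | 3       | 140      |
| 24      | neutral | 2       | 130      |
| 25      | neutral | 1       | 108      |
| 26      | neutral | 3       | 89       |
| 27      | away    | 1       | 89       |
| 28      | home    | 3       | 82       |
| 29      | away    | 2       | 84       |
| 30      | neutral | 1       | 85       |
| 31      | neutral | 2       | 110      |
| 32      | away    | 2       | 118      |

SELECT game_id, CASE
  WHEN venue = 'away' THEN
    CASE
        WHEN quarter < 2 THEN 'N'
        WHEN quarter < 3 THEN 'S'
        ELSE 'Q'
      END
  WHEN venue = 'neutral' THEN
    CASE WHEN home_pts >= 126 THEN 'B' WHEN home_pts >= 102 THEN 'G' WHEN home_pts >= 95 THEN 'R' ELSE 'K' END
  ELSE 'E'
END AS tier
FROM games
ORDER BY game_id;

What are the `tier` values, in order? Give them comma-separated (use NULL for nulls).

game_id=20: venue='home' → outer ELSE → E
game_id=21: venue='home' → outer ELSE → E
game_id=22: venue='neutral' → inner[ELSE] → K
game_id=23: venue='away' → inner[ELSE] → Q
game_id=24: venue='neutral' → inner[home_pts >= 126] → B
game_id=25: venue='neutral' → inner[home_pts >= 102] → G
game_id=26: venue='neutral' → inner[ELSE] → K
game_id=27: venue='away' → inner[quarter < 2] → N
game_id=28: venue='home' → outer ELSE → E
game_id=29: venue='away' → inner[quarter < 3] → S
game_id=30: venue='neutral' → inner[ELSE] → K
game_id=31: venue='neutral' → inner[home_pts >= 102] → G
game_id=32: venue='away' → inner[quarter < 3] → S

E, E, K, Q, B, G, K, N, E, S, K, G, S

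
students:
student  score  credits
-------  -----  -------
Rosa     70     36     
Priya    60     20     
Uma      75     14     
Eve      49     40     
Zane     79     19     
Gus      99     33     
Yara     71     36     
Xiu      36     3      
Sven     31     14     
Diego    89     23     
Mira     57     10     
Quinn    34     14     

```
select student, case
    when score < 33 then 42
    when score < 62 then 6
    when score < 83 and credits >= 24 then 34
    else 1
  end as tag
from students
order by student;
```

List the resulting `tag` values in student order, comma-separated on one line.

1, 6, 1, 6, 6, 6, 34, 42, 1, 6, 34, 1

student=Diego: ELSE → 1
student=Eve: score < 62 → 6
student=Gus: ELSE → 1
student=Mira: score < 62 → 6
student=Priya: score < 62 → 6
student=Quinn: score < 62 → 6
student=Rosa: score < 83 and credits >= 24 → 34
student=Sven: score < 33 → 42
student=Uma: ELSE → 1
student=Xiu: score < 62 → 6
student=Yara: score < 83 and credits >= 24 → 34
student=Zane: ELSE → 1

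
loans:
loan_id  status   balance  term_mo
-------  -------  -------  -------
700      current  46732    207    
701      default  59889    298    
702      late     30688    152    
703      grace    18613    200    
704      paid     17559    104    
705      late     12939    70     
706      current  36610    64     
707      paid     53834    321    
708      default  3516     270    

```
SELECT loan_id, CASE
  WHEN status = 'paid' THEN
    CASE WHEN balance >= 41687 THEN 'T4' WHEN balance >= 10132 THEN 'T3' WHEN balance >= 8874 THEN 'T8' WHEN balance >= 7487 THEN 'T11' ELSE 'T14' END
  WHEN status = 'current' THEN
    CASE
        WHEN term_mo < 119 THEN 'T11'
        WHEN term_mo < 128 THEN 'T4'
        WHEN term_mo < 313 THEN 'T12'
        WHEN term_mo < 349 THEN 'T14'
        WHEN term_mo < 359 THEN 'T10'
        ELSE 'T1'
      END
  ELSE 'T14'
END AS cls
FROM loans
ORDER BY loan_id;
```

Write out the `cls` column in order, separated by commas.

loan_id=700: status='current' → inner[term_mo < 313] → T12
loan_id=701: status='default' → outer ELSE → T14
loan_id=702: status='late' → outer ELSE → T14
loan_id=703: status='grace' → outer ELSE → T14
loan_id=704: status='paid' → inner[balance >= 10132] → T3
loan_id=705: status='late' → outer ELSE → T14
loan_id=706: status='current' → inner[term_mo < 119] → T11
loan_id=707: status='paid' → inner[balance >= 41687] → T4
loan_id=708: status='default' → outer ELSE → T14

T12, T14, T14, T14, T3, T14, T11, T4, T14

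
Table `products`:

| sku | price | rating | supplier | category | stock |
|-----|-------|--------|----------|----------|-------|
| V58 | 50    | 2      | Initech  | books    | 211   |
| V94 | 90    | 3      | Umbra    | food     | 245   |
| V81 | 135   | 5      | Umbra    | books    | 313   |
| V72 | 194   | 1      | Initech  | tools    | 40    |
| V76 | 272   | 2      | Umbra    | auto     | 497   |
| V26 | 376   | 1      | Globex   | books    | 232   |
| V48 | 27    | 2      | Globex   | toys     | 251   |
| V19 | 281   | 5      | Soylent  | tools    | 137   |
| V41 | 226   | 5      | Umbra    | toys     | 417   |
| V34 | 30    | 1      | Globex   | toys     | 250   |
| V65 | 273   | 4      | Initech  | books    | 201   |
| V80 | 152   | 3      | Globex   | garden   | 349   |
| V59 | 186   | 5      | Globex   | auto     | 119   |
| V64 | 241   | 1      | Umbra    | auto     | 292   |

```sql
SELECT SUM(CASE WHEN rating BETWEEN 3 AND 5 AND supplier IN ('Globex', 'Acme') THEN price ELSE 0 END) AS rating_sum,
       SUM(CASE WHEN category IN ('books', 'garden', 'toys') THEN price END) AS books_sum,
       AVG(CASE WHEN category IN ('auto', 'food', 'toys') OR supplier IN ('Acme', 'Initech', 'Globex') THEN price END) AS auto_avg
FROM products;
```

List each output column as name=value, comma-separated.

rating_sum=338, books_sum=1269, auto_avg=176.4166666667

[rating_sum: rating BETWEEN 3 AND 5 AND supplier IN ('Globex', 'Acme')]
sku=V58: ✗
sku=V94: ✗
sku=V81: ✗
sku=V72: ✗
sku=V76: ✗
sku=V26: ✗
sku=V48: ✗
sku=V19: ✗
sku=V41: ✗
sku=V34: ✗
sku=V65: ✗
sku=V80: ✓ → 152
sku=V59: ✓ → 186
sku=V64: ✗
rating_sum = 152 + 186 = 338
—
[books_sum: category IN ('books', 'garden', 'toys')]
sku=V58: ✓ → 50
sku=V94: ✗
sku=V81: ✓ → 135
sku=V72: ✗
sku=V76: ✗
sku=V26: ✓ → 376
sku=V48: ✓ → 27
sku=V19: ✗
sku=V41: ✓ → 226
sku=V34: ✓ → 30
sku=V65: ✓ → 273
sku=V80: ✓ → 152
sku=V59: ✗
sku=V64: ✗
books_sum = 50 + 135 + 376 + 27 + 226 + 30 + 273 + 152 = 1269
—
[auto_avg: category IN ('auto', 'food', 'toys') OR supplier IN ('Acme', 'Initech', 'Globex')]
sku=V58: ✓ → 50
sku=V94: ✓ → 90
sku=V81: ✗
sku=V72: ✓ → 194
sku=V76: ✓ → 272
sku=V26: ✓ → 376
sku=V48: ✓ → 27
sku=V19: ✗
sku=V41: ✓ → 226
sku=V34: ✓ → 30
sku=V65: ✓ → 273
sku=V80: ✓ → 152
sku=V59: ✓ → 186
sku=V64: ✓ → 241
auto_avg = (50 + 90 + 194 + 272 + 376 + 27 + 226 + 30 + 273 + 152 + 186 + 241) / 12 = 176.4166666667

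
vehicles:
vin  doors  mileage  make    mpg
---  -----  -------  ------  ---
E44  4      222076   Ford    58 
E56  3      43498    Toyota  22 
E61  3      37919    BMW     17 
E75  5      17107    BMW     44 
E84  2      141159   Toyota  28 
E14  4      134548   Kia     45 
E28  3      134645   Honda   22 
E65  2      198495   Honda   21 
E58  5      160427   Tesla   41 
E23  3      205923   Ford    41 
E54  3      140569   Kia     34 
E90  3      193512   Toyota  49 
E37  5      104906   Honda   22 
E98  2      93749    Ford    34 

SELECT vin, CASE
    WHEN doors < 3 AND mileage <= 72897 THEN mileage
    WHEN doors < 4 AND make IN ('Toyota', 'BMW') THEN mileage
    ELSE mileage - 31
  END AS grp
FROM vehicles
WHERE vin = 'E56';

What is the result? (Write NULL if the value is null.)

vin = E56: doors=3, mileage=43498, make=Toyota, mpg=22.
doors < 3 AND mileage <= 72897 → false
doors < 4 AND make IN ('Toyota', 'BMW') → true → 43498

43498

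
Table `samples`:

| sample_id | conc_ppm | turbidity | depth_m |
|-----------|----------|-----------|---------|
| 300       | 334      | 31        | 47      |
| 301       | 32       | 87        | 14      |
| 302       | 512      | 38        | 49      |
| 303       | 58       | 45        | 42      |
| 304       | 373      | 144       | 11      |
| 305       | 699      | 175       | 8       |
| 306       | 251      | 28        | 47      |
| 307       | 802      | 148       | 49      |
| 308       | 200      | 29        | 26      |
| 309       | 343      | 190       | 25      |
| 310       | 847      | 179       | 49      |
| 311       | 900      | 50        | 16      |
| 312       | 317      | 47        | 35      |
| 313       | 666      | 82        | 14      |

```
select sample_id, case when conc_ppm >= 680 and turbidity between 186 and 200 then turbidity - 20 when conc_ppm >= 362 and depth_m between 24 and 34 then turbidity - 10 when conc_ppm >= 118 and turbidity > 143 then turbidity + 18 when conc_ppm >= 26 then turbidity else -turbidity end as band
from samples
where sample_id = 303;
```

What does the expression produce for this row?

45

sample_id = 303: conc_ppm=58, turbidity=45, depth_m=42.
conc_ppm >= 680 and turbidity between 186 and 200 → false
conc_ppm >= 362 and depth_m between 24 and 34 → false
conc_ppm >= 118 and turbidity > 143 → false
conc_ppm >= 26 → true → 45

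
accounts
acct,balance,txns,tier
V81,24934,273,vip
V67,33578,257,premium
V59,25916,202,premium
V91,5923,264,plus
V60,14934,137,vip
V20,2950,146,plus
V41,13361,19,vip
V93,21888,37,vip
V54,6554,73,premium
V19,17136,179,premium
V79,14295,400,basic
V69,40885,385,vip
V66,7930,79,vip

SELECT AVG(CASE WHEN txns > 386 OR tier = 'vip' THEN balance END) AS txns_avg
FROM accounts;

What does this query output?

19746.7142857143

acct=V81: ✓ → 24934
acct=V67: ✗
acct=V59: ✗
acct=V91: ✗
acct=V60: ✓ → 14934
acct=V20: ✗
acct=V41: ✓ → 13361
acct=V93: ✓ → 21888
acct=V54: ✗
acct=V19: ✗
acct=V79: ✓ → 14295
acct=V69: ✓ → 40885
acct=V66: ✓ → 7930
txns_avg = (24934 + 14934 + 13361 + 21888 + 14295 + 40885 + 7930) / 7 = 19746.7142857143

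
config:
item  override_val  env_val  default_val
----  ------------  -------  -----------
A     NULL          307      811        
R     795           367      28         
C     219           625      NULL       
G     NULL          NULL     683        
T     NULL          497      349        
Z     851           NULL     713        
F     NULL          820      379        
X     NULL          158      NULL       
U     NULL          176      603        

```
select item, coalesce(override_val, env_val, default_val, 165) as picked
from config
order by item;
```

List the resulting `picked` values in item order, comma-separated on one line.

307, 219, 820, 683, 795, 497, 176, 158, 851

item=A: override_val=NULL, env_val=307 → 307
item=C: override_val=219 → 219
item=F: override_val=NULL, env_val=820 → 820
item=G: override_val=NULL, env_val=NULL, default_val=683 → 683
item=R: override_val=795 → 795
item=T: override_val=NULL, env_val=497 → 497
item=U: override_val=NULL, env_val=176 → 176
item=X: override_val=NULL, env_val=158 → 158
item=Z: override_val=851 → 851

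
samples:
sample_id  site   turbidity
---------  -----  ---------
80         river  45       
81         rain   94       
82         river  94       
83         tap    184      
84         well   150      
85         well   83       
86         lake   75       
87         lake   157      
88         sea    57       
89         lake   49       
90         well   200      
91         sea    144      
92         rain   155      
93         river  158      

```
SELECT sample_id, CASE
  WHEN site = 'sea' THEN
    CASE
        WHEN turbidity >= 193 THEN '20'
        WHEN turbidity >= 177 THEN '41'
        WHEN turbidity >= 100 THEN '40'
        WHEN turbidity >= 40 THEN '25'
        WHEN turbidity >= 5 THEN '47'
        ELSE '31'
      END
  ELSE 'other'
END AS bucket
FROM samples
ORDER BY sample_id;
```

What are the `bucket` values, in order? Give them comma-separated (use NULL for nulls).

sample_id=80: site='river' → outer ELSE → other
sample_id=81: site='rain' → outer ELSE → other
sample_id=82: site='river' → outer ELSE → other
sample_id=83: site='tap' → outer ELSE → other
sample_id=84: site='well' → outer ELSE → other
sample_id=85: site='well' → outer ELSE → other
sample_id=86: site='lake' → outer ELSE → other
sample_id=87: site='lake' → outer ELSE → other
sample_id=88: site='sea' → inner[turbidity >= 40] → 25
sample_id=89: site='lake' → outer ELSE → other
sample_id=90: site='well' → outer ELSE → other
sample_id=91: site='sea' → inner[turbidity >= 100] → 40
sample_id=92: site='rain' → outer ELSE → other
sample_id=93: site='river' → outer ELSE → other

other, other, other, other, other, other, other, other, 25, other, other, 40, other, other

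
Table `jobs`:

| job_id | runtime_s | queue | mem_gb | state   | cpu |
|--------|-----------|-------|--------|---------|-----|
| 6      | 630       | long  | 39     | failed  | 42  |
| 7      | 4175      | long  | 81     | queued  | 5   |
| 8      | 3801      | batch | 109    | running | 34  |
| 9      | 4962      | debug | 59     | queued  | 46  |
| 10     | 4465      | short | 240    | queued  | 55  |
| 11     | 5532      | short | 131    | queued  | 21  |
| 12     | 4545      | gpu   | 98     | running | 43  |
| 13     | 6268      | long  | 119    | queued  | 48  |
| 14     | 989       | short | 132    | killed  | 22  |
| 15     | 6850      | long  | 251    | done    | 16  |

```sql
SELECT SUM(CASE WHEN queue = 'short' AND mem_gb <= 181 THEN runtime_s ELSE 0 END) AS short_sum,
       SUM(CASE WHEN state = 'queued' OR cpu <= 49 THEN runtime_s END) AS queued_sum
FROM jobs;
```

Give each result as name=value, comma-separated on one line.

[short_sum: queue = 'short' AND mem_gb <= 181]
job_id=6: ✗
job_id=7: ✗
job_id=8: ✗
job_id=9: ✗
job_id=10: ✗
job_id=11: ✓ → 5532
job_id=12: ✗
job_id=13: ✗
job_id=14: ✓ → 989
job_id=15: ✗
short_sum = 5532 + 989 = 6521
—
[queued_sum: state = 'queued' OR cpu <= 49]
job_id=6: ✓ → 630
job_id=7: ✓ → 4175
job_id=8: ✓ → 3801
job_id=9: ✓ → 4962
job_id=10: ✓ → 4465
job_id=11: ✓ → 5532
job_id=12: ✓ → 4545
job_id=13: ✓ → 6268
job_id=14: ✓ → 989
job_id=15: ✓ → 6850
queued_sum = 630 + 4175 + 3801 + 4962 + 4465 + 5532 + 4545 + 6268 + 989 + 6850 = 42217

short_sum=6521, queued_sum=42217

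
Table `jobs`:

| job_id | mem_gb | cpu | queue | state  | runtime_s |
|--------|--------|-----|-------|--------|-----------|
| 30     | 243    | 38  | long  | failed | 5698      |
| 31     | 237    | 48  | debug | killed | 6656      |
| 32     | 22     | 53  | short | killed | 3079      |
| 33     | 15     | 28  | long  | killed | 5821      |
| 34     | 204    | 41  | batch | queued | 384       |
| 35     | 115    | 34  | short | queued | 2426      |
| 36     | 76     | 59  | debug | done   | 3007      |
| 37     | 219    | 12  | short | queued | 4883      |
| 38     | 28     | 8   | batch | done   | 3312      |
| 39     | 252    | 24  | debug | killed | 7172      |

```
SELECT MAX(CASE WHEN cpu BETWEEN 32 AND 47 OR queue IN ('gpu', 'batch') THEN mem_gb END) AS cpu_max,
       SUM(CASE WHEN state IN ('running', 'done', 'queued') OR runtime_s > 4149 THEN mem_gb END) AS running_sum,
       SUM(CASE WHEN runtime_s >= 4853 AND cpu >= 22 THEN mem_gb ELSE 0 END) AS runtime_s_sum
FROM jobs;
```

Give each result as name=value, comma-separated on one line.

[cpu_max: cpu BETWEEN 32 AND 47 OR queue IN ('gpu', 'batch')]
job_id=30: ✓ → 243
job_id=31: ✗
job_id=32: ✗
job_id=33: ✗
job_id=34: ✓ → 204
job_id=35: ✓ → 115
job_id=36: ✗
job_id=37: ✗
job_id=38: ✓ → 28
job_id=39: ✗
cpu_max = MAX(243, 204, 115, 28) = 243
—
[running_sum: state IN ('running', 'done', 'queued') OR runtime_s > 4149]
job_id=30: ✓ → 243
job_id=31: ✓ → 237
job_id=32: ✗
job_id=33: ✓ → 15
job_id=34: ✓ → 204
job_id=35: ✓ → 115
job_id=36: ✓ → 76
job_id=37: ✓ → 219
job_id=38: ✓ → 28
job_id=39: ✓ → 252
running_sum = 243 + 237 + 15 + 204 + 115 + 76 + 219 + 28 + 252 = 1389
—
[runtime_s_sum: runtime_s >= 4853 AND cpu >= 22]
job_id=30: ✓ → 243
job_id=31: ✓ → 237
job_id=32: ✗
job_id=33: ✓ → 15
job_id=34: ✗
job_id=35: ✗
job_id=36: ✗
job_id=37: ✗
job_id=38: ✗
job_id=39: ✓ → 252
runtime_s_sum = 243 + 237 + 15 + 252 = 747

cpu_max=243, running_sum=1389, runtime_s_sum=747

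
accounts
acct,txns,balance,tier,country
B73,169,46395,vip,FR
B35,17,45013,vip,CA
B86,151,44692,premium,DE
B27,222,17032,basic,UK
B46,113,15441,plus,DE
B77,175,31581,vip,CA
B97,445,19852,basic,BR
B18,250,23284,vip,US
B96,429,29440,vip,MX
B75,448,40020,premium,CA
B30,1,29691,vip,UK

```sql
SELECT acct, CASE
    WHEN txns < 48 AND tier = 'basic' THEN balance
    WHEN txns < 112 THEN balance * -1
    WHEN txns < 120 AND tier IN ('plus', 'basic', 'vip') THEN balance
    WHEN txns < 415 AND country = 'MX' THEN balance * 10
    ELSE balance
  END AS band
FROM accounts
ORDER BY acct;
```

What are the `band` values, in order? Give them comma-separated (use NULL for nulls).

23284, 17032, -29691, -45013, 15441, 46395, 40020, 31581, 44692, 29440, 19852

acct=B18: ELSE → 23284
acct=B27: ELSE → 17032
acct=B30: txns < 112 → -29691
acct=B35: txns < 112 → -45013
acct=B46: txns < 120 AND tier IN ('plus', 'basic', 'vip') → 15441
acct=B73: ELSE → 46395
acct=B75: ELSE → 40020
acct=B77: ELSE → 31581
acct=B86: ELSE → 44692
acct=B96: ELSE → 29440
acct=B97: ELSE → 19852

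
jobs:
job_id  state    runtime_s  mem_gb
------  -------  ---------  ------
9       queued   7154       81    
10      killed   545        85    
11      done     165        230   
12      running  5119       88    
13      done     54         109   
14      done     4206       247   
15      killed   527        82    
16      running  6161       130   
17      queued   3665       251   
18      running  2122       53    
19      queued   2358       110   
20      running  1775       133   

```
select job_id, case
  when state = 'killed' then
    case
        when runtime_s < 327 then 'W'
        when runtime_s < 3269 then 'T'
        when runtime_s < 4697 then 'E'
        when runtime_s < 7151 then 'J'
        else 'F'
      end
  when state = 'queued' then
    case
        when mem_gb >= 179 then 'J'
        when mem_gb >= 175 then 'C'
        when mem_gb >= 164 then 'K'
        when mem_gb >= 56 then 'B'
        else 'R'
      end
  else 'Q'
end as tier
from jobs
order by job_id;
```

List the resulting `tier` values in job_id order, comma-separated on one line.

job_id=9: state='queued' → inner[mem_gb >= 56] → B
job_id=10: state='killed' → inner[runtime_s < 3269] → T
job_id=11: state='done' → outer ELSE → Q
job_id=12: state='running' → outer ELSE → Q
job_id=13: state='done' → outer ELSE → Q
job_id=14: state='done' → outer ELSE → Q
job_id=15: state='killed' → inner[runtime_s < 3269] → T
job_id=16: state='running' → outer ELSE → Q
job_id=17: state='queued' → inner[mem_gb >= 179] → J
job_id=18: state='running' → outer ELSE → Q
job_id=19: state='queued' → inner[mem_gb >= 56] → B
job_id=20: state='running' → outer ELSE → Q

B, T, Q, Q, Q, Q, T, Q, J, Q, B, Q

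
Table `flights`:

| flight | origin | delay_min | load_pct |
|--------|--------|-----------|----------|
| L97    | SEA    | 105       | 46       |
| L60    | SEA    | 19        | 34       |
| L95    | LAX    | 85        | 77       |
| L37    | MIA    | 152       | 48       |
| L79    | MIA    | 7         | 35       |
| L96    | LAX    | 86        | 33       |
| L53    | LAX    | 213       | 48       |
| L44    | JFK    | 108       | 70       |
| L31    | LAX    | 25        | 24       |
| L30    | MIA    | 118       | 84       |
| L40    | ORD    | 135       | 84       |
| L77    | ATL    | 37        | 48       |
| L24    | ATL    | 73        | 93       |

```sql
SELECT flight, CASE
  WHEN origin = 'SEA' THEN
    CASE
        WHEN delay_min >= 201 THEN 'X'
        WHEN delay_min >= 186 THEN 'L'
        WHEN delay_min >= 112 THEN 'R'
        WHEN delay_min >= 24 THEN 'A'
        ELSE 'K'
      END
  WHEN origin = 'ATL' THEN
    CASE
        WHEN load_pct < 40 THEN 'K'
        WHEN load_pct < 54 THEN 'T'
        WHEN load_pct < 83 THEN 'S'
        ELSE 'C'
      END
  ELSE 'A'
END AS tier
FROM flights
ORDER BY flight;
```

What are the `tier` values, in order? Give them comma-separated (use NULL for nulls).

flight=L24: origin='ATL' → inner[ELSE] → C
flight=L30: origin='MIA' → outer ELSE → A
flight=L31: origin='LAX' → outer ELSE → A
flight=L37: origin='MIA' → outer ELSE → A
flight=L40: origin='ORD' → outer ELSE → A
flight=L44: origin='JFK' → outer ELSE → A
flight=L53: origin='LAX' → outer ELSE → A
flight=L60: origin='SEA' → inner[ELSE] → K
flight=L77: origin='ATL' → inner[load_pct < 54] → T
flight=L79: origin='MIA' → outer ELSE → A
flight=L95: origin='LAX' → outer ELSE → A
flight=L96: origin='LAX' → outer ELSE → A
flight=L97: origin='SEA' → inner[delay_min >= 24] → A

C, A, A, A, A, A, A, K, T, A, A, A, A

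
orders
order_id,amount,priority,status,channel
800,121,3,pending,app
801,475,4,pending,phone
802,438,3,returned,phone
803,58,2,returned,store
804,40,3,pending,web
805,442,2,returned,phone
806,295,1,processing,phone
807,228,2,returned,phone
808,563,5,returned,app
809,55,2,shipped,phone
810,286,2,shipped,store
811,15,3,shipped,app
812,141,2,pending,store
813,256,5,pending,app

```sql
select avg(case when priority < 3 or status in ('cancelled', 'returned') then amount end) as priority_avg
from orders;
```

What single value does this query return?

278.4444444444

order_id=800: ✗
order_id=801: ✗
order_id=802: ✓ → 438
order_id=803: ✓ → 58
order_id=804: ✗
order_id=805: ✓ → 442
order_id=806: ✓ → 295
order_id=807: ✓ → 228
order_id=808: ✓ → 563
order_id=809: ✓ → 55
order_id=810: ✓ → 286
order_id=811: ✗
order_id=812: ✓ → 141
order_id=813: ✗
priority_avg = (438 + 58 + 442 + 295 + 228 + 563 + 55 + 286 + 141) / 9 = 278.4444444444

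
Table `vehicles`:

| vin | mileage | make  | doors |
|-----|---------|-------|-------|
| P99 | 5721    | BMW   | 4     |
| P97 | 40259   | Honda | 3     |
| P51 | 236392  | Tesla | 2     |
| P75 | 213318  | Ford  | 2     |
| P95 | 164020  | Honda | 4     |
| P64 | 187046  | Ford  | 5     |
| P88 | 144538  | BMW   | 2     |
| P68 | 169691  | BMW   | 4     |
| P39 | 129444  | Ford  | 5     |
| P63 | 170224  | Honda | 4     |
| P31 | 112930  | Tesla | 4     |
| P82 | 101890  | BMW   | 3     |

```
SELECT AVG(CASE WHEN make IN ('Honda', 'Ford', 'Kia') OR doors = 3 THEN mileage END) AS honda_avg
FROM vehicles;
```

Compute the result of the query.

vin=P99: ✗
vin=P97: ✓ → 40259
vin=P51: ✗
vin=P75: ✓ → 213318
vin=P95: ✓ → 164020
vin=P64: ✓ → 187046
vin=P88: ✗
vin=P68: ✗
vin=P39: ✓ → 129444
vin=P63: ✓ → 170224
vin=P31: ✗
vin=P82: ✓ → 101890
honda_avg = (40259 + 213318 + 164020 + 187046 + 129444 + 170224 + 101890) / 7 = 143743

143743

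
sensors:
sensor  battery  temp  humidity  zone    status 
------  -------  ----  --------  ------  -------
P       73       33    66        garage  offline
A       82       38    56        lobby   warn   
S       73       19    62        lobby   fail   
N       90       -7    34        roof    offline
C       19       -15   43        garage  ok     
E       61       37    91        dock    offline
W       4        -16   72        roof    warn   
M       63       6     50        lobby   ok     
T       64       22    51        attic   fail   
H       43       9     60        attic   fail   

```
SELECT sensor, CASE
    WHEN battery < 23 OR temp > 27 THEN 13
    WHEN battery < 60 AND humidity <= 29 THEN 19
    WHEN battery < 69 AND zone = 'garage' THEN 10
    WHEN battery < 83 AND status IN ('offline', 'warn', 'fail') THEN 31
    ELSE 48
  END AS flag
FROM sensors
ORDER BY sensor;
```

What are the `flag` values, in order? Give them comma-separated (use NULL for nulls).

sensor=A: battery < 23 OR temp > 27 → 13
sensor=C: battery < 23 OR temp > 27 → 13
sensor=E: battery < 23 OR temp > 27 → 13
sensor=H: battery < 83 AND status IN ('offline', 'warn', 'fail') → 31
sensor=M: ELSE → 48
sensor=N: ELSE → 48
sensor=P: battery < 23 OR temp > 27 → 13
sensor=S: battery < 83 AND status IN ('offline', 'warn', 'fail') → 31
sensor=T: battery < 83 AND status IN ('offline', 'warn', 'fail') → 31
sensor=W: battery < 23 OR temp > 27 → 13

13, 13, 13, 31, 48, 48, 13, 31, 31, 13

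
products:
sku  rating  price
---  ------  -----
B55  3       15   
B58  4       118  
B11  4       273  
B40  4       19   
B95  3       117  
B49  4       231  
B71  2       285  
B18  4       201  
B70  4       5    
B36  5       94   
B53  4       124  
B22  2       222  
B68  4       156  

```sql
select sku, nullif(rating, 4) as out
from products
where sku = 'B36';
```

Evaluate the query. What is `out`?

5

sku = B36: rating=5, price=94.
rating=5 vs 4: differ → 5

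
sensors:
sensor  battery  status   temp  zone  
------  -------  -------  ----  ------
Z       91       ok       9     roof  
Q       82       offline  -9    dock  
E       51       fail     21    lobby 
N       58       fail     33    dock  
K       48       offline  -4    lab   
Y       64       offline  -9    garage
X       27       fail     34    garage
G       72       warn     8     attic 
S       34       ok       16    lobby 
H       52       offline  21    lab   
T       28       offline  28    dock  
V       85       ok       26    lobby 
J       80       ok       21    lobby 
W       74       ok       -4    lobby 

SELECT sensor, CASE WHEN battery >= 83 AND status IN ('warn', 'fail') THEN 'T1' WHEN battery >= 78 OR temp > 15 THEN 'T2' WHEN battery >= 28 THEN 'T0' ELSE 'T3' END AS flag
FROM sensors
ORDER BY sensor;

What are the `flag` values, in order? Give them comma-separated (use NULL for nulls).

T2, T0, T2, T2, T0, T2, T2, T2, T2, T2, T0, T2, T0, T2

sensor=E: battery >= 78 OR temp > 15 → T2
sensor=G: battery >= 28 → T0
sensor=H: battery >= 78 OR temp > 15 → T2
sensor=J: battery >= 78 OR temp > 15 → T2
sensor=K: battery >= 28 → T0
sensor=N: battery >= 78 OR temp > 15 → T2
sensor=Q: battery >= 78 OR temp > 15 → T2
sensor=S: battery >= 78 OR temp > 15 → T2
sensor=T: battery >= 78 OR temp > 15 → T2
sensor=V: battery >= 78 OR temp > 15 → T2
sensor=W: battery >= 28 → T0
sensor=X: battery >= 78 OR temp > 15 → T2
sensor=Y: battery >= 28 → T0
sensor=Z: battery >= 78 OR temp > 15 → T2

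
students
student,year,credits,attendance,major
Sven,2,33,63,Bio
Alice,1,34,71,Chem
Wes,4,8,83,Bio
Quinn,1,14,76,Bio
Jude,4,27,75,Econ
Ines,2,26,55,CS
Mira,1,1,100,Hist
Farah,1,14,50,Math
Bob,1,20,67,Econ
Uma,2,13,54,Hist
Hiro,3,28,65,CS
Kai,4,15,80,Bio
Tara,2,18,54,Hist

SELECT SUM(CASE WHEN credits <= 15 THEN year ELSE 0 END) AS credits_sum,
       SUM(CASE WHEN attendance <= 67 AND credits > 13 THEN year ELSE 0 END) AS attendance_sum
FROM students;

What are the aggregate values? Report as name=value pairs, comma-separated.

credits_sum=13, attendance_sum=11

[credits_sum: credits <= 15]
student=Sven: ✗
student=Alice: ✗
student=Wes: ✓ → 4
student=Quinn: ✓ → 1
student=Jude: ✗
student=Ines: ✗
student=Mira: ✓ → 1
student=Farah: ✓ → 1
student=Bob: ✗
student=Uma: ✓ → 2
student=Hiro: ✗
student=Kai: ✓ → 4
student=Tara: ✗
credits_sum = 4 + 1 + 1 + 1 + 2 + 4 = 13
—
[attendance_sum: attendance <= 67 AND credits > 13]
student=Sven: ✓ → 2
student=Alice: ✗
student=Wes: ✗
student=Quinn: ✗
student=Jude: ✗
student=Ines: ✓ → 2
student=Mira: ✗
student=Farah: ✓ → 1
student=Bob: ✓ → 1
student=Uma: ✗
student=Hiro: ✓ → 3
student=Kai: ✗
student=Tara: ✓ → 2
attendance_sum = 2 + 2 + 1 + 1 + 3 + 2 = 11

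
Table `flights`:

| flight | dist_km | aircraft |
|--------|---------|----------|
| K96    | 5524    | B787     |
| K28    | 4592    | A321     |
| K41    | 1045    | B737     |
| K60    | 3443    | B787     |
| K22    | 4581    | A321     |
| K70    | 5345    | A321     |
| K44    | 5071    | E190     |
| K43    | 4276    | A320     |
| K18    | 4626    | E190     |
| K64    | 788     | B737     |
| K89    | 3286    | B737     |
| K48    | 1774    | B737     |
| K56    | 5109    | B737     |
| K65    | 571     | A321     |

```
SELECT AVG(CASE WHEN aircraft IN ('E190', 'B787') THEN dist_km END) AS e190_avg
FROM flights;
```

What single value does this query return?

4666

flight=K96: ✓ → 5524
flight=K28: ✗
flight=K41: ✗
flight=K60: ✓ → 3443
flight=K22: ✗
flight=K70: ✗
flight=K44: ✓ → 5071
flight=K43: ✗
flight=K18: ✓ → 4626
flight=K64: ✗
flight=K89: ✗
flight=K48: ✗
flight=K56: ✗
flight=K65: ✗
e190_avg = (5524 + 3443 + 5071 + 4626) / 4 = 4666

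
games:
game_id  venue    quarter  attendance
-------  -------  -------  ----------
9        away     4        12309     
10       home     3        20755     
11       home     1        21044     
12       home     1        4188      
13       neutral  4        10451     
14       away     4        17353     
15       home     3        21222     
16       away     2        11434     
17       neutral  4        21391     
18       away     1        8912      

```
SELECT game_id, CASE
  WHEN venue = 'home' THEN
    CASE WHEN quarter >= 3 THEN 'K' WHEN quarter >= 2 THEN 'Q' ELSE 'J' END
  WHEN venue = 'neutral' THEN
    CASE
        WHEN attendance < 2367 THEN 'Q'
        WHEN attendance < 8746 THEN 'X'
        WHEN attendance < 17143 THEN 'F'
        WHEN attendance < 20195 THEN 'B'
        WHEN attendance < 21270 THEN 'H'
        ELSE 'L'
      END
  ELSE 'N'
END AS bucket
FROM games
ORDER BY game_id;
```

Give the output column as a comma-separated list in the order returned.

game_id=9: venue='away' → outer ELSE → N
game_id=10: venue='home' → inner[quarter >= 3] → K
game_id=11: venue='home' → inner[ELSE] → J
game_id=12: venue='home' → inner[ELSE] → J
game_id=13: venue='neutral' → inner[attendance < 17143] → F
game_id=14: venue='away' → outer ELSE → N
game_id=15: venue='home' → inner[quarter >= 3] → K
game_id=16: venue='away' → outer ELSE → N
game_id=17: venue='neutral' → inner[ELSE] → L
game_id=18: venue='away' → outer ELSE → N

N, K, J, J, F, N, K, N, L, N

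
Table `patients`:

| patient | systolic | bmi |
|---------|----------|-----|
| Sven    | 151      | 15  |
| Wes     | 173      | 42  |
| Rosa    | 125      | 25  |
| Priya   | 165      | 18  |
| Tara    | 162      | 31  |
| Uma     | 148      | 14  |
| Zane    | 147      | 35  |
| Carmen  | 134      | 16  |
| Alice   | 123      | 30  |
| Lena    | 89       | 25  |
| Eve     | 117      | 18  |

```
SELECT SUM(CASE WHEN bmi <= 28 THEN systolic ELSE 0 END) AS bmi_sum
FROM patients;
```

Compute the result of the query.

929

patient=Sven: ✓ → 151
patient=Wes: ✗
patient=Rosa: ✓ → 125
patient=Priya: ✓ → 165
patient=Tara: ✗
patient=Uma: ✓ → 148
patient=Zane: ✗
patient=Carmen: ✓ → 134
patient=Alice: ✗
patient=Lena: ✓ → 89
patient=Eve: ✓ → 117
bmi_sum = 151 + 125 + 165 + 148 + 134 + 89 + 117 = 929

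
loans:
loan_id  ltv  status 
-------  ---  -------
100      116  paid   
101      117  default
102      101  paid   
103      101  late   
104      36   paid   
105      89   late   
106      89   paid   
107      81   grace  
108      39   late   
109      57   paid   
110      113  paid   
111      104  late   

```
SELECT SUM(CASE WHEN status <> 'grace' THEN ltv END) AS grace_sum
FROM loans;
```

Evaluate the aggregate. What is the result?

962

loan_id=100: ✓ → 116
loan_id=101: ✓ → 117
loan_id=102: ✓ → 101
loan_id=103: ✓ → 101
loan_id=104: ✓ → 36
loan_id=105: ✓ → 89
loan_id=106: ✓ → 89
loan_id=107: ✗
loan_id=108: ✓ → 39
loan_id=109: ✓ → 57
loan_id=110: ✓ → 113
loan_id=111: ✓ → 104
grace_sum = 116 + 117 + 101 + 101 + 36 + 89 + 89 + 39 + 57 + 113 + 104 = 962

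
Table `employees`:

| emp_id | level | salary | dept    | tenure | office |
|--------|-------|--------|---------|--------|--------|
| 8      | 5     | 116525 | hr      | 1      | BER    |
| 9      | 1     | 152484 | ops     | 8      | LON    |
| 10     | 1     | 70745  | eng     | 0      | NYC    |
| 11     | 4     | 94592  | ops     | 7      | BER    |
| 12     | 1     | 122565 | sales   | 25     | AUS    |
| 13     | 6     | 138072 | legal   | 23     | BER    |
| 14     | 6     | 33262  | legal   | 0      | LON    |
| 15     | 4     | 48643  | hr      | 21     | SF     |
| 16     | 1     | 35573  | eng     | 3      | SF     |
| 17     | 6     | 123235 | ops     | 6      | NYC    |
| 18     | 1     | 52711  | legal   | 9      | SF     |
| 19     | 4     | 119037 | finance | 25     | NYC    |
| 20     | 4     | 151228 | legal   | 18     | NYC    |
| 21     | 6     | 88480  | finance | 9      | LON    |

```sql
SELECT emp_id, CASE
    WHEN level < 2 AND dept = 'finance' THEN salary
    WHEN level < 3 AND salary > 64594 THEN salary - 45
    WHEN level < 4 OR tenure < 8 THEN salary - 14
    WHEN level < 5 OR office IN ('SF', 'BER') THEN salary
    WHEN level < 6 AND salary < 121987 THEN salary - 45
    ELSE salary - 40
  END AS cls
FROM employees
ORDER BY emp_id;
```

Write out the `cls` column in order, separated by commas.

116511, 152439, 70700, 94578, 122520, 138072, 33248, 48643, 35559, 123221, 52697, 119037, 151228, 88440

emp_id=8: level < 4 OR tenure < 8 → 116511
emp_id=9: level < 3 AND salary > 64594 → 152439
emp_id=10: level < 3 AND salary > 64594 → 70700
emp_id=11: level < 4 OR tenure < 8 → 94578
emp_id=12: level < 3 AND salary > 64594 → 122520
emp_id=13: level < 5 OR office IN ('SF', 'BER') → 138072
emp_id=14: level < 4 OR tenure < 8 → 33248
emp_id=15: level < 5 OR office IN ('SF', 'BER') → 48643
emp_id=16: level < 4 OR tenure < 8 → 35559
emp_id=17: level < 4 OR tenure < 8 → 123221
emp_id=18: level < 4 OR tenure < 8 → 52697
emp_id=19: level < 5 OR office IN ('SF', 'BER') → 119037
emp_id=20: level < 5 OR office IN ('SF', 'BER') → 151228
emp_id=21: ELSE → 88440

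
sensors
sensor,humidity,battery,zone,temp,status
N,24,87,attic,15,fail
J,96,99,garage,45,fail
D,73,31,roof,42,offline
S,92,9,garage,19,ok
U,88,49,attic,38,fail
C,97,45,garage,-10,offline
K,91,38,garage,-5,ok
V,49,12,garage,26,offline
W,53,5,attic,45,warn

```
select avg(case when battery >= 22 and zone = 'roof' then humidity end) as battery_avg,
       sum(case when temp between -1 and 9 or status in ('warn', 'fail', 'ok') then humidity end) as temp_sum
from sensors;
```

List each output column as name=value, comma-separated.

[battery_avg: battery >= 22 and zone = 'roof']
sensor=N: ✗
sensor=J: ✗
sensor=D: ✓ → 73
sensor=S: ✗
sensor=U: ✗
sensor=C: ✗
sensor=K: ✗
sensor=V: ✗
sensor=W: ✗
battery_avg = 73
—
[temp_sum: temp between -1 and 9 or status in ('warn', 'fail', 'ok')]
sensor=N: ✓ → 24
sensor=J: ✓ → 96
sensor=D: ✗
sensor=S: ✓ → 92
sensor=U: ✓ → 88
sensor=C: ✗
sensor=K: ✓ → 91
sensor=V: ✗
sensor=W: ✓ → 53
temp_sum = 24 + 96 + 92 + 88 + 91 + 53 = 444

battery_avg=73, temp_sum=444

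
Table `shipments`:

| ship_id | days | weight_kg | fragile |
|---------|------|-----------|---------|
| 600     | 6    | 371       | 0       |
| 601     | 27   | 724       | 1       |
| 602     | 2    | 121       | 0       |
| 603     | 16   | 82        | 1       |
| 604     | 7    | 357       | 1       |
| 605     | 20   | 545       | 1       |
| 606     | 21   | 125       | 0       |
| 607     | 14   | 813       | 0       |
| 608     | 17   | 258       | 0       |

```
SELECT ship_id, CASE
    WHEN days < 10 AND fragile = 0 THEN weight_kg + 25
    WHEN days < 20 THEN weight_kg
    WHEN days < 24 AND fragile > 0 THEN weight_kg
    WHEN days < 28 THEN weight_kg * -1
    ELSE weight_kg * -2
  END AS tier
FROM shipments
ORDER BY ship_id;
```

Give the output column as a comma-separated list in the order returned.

396, -724, 146, 82, 357, 545, -125, 813, 258

ship_id=600: days < 10 AND fragile = 0 → 396
ship_id=601: days < 28 → -724
ship_id=602: days < 10 AND fragile = 0 → 146
ship_id=603: days < 20 → 82
ship_id=604: days < 20 → 357
ship_id=605: days < 24 AND fragile > 0 → 545
ship_id=606: days < 28 → -125
ship_id=607: days < 20 → 813
ship_id=608: days < 20 → 258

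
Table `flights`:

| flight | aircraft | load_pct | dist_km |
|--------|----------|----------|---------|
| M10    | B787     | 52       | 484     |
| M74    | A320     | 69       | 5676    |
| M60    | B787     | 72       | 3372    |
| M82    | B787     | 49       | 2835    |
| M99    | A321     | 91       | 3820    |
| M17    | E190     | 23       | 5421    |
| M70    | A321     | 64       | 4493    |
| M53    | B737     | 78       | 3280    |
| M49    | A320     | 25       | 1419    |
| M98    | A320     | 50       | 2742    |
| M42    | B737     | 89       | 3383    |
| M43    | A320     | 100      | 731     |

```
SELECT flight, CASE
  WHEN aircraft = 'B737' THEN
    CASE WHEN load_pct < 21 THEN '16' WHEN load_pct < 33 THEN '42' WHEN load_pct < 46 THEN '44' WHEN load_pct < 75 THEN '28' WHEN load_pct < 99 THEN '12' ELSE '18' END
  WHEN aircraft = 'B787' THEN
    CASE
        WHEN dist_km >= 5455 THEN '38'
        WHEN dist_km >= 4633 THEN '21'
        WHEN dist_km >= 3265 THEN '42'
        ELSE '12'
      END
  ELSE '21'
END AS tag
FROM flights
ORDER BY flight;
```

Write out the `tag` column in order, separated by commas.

12, 21, 12, 21, 21, 12, 42, 21, 21, 12, 21, 21

flight=M10: aircraft='B787' → inner[ELSE] → 12
flight=M17: aircraft='E190' → outer ELSE → 21
flight=M42: aircraft='B737' → inner[load_pct < 99] → 12
flight=M43: aircraft='A320' → outer ELSE → 21
flight=M49: aircraft='A320' → outer ELSE → 21
flight=M53: aircraft='B737' → inner[load_pct < 99] → 12
flight=M60: aircraft='B787' → inner[dist_km >= 3265] → 42
flight=M70: aircraft='A321' → outer ELSE → 21
flight=M74: aircraft='A320' → outer ELSE → 21
flight=M82: aircraft='B787' → inner[ELSE] → 12
flight=M98: aircraft='A320' → outer ELSE → 21
flight=M99: aircraft='A321' → outer ELSE → 21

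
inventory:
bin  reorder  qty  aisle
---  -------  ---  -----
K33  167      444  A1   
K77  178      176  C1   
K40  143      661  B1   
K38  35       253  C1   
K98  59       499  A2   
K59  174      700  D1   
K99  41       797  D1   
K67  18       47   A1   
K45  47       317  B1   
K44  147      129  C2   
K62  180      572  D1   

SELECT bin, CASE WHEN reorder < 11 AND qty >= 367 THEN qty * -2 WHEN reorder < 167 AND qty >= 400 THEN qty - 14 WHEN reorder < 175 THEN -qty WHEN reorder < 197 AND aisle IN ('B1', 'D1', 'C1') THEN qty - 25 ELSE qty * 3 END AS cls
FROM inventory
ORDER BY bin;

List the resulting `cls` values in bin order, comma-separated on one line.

bin=K33: reorder < 175 → -444
bin=K38: reorder < 175 → -253
bin=K40: reorder < 167 AND qty >= 400 → 647
bin=K44: reorder < 175 → -129
bin=K45: reorder < 175 → -317
bin=K59: reorder < 175 → -700
bin=K62: reorder < 197 AND aisle IN ('B1', 'D1', 'C1') → 547
bin=K67: reorder < 175 → -47
bin=K77: reorder < 197 AND aisle IN ('B1', 'D1', 'C1') → 151
bin=K98: reorder < 167 AND qty >= 400 → 485
bin=K99: reorder < 167 AND qty >= 400 → 783

-444, -253, 647, -129, -317, -700, 547, -47, 151, 485, 783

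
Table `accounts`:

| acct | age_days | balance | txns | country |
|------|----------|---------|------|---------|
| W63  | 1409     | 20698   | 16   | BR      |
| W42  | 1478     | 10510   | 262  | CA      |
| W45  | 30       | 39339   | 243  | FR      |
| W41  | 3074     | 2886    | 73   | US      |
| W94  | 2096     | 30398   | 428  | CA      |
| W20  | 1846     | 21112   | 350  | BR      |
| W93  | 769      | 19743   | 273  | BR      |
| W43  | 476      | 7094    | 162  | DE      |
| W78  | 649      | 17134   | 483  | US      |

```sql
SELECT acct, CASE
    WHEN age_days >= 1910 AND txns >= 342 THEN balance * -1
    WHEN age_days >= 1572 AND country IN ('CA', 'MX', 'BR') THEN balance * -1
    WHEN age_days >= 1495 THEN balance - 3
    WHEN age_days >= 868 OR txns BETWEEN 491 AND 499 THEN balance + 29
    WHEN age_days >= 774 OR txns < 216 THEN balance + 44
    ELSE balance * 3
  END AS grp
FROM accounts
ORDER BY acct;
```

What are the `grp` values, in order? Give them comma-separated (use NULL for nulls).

acct=W20: age_days >= 1572 AND country IN ('CA', 'MX', 'BR') → -21112
acct=W41: age_days >= 1495 → 2883
acct=W42: age_days >= 868 OR txns BETWEEN 491 AND 499 → 10539
acct=W43: age_days >= 774 OR txns < 216 → 7138
acct=W45: ELSE → 118017
acct=W63: age_days >= 868 OR txns BETWEEN 491 AND 499 → 20727
acct=W78: ELSE → 51402
acct=W93: ELSE → 59229
acct=W94: age_days >= 1910 AND txns >= 342 → -30398

-21112, 2883, 10539, 7138, 118017, 20727, 51402, 59229, -30398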